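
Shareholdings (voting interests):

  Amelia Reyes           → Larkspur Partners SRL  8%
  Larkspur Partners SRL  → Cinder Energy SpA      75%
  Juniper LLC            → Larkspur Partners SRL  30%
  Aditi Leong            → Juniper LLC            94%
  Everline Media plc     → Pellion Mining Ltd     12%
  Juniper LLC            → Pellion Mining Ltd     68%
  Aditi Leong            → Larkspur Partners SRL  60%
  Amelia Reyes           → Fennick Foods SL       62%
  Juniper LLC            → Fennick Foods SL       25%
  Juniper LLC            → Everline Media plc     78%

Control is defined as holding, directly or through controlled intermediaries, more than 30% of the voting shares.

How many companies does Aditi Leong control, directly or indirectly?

5

Aditi holds 94% of Juniper, so Aditi controls Juniper.
Aditi and Juniper together hold 60% + 30% = 90% of Larkspur, so Aditi controls Larkspur.
Juniper holds 78% of Everline, so Aditi controls Everline.
Everline and Juniper together hold 12% + 68% = 80% of Pellion, so Aditi controls Pellion.
Larkspur holds 75% of Cinder, so Aditi controls Cinder.
No other company's threshold is met.
Aditi controls 5 companies.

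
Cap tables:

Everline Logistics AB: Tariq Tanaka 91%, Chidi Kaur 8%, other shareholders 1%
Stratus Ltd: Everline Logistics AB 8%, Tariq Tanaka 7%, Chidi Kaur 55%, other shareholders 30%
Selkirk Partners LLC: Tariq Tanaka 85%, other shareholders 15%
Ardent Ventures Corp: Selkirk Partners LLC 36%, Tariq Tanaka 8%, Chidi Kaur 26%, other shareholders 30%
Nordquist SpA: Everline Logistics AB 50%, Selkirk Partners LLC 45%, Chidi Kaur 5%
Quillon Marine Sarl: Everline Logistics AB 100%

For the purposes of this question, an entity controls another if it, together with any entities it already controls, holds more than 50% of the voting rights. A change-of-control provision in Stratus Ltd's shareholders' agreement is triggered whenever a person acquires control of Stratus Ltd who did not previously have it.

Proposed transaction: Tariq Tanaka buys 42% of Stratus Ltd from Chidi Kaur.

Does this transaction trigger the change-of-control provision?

Yes

The purchase adds only to Tariq's holdings (Chidi's stake shrinks), so Tariq is the only person who could newly come to control Stratus.
Tariq holds 91% of Everline, so Tariq controls Everline.
Tariq holds 85% of Selkirk, so Tariq controls Selkirk.
Everline and Selkirk together hold 50% + 45% = 95% of Nordquist, so Tariq controls Nordquist.
Everline holds 100% of Quillon, so Tariq controls Quillon.
In Stratus, Tariq's side holds only 8% + 7% = 15%, not > 50%.
So before the transaction, Tariq does not control Stratus.
After the purchase, Tariq's direct stake in Stratus rises to 7% + 42% = 49%, and Chidi's stake falls to 13%.
Everline and Tariq together hold 8% + 49% = 57% of Stratus, so Tariq controls Stratus.
Tariq did not control Stratus before and does after, so the clause is triggered.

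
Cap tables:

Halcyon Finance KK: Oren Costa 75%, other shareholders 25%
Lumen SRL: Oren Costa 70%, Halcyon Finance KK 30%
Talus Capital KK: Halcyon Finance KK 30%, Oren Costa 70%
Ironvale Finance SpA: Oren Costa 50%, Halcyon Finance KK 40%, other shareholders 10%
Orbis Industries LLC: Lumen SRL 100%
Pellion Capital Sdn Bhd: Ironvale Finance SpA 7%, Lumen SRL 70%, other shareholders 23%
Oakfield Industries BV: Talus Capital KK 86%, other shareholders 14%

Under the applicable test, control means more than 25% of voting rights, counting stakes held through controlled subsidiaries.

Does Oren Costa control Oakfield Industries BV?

Oren holds 75% of Halcyon, so Oren controls Halcyon.
Halcyon and Oren together hold 30% + 70% = 100% of Talus, so Oren controls Talus.
Talus holds 86% of Oakfield, so Oren controls Oakfield.

Yes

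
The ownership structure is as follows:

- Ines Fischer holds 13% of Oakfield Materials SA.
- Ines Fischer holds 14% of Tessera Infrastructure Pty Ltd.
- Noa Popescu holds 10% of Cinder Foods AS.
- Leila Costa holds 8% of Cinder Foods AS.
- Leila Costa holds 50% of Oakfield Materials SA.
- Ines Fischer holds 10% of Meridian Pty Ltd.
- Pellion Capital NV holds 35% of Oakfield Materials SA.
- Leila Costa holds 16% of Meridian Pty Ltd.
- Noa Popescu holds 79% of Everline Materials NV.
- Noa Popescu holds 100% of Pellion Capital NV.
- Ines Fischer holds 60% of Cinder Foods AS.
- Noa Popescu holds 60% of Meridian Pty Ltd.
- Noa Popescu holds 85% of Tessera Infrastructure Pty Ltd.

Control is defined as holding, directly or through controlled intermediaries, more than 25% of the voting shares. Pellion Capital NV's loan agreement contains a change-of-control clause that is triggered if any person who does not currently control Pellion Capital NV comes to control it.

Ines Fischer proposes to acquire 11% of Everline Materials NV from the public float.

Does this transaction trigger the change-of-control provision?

The purchase changes only Ines's holdings, so Ines is the only person who could newly come to control Pellion.
Ines holds 60% of Cinder, so Ines controls Cinder.
Neither Ines nor any entity Ines controls holds any voting interest in Pellion.
So before the transaction, Ines does not control Pellion.
After the purchase, Ines holds 11% of Everline directly.
Ines's side now holds 11% of Everline, not > 25%, so Ines still does not control Everline.
After the transaction, neither Ines nor any entity Ines controls holds a voting interest in Pellion, so Ines still does not control it.
No new person acquires control, so the clause is not triggered.

No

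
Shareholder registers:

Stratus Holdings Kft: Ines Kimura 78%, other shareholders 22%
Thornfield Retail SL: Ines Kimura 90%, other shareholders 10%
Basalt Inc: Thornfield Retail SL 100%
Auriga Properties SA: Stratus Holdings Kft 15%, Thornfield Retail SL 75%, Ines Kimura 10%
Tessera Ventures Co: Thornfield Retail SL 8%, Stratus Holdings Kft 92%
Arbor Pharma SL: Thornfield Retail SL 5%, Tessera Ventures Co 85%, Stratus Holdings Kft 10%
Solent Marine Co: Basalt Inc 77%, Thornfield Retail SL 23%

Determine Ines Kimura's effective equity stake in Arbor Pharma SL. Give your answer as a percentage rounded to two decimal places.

Ines reaches Arbor along 4 paths.
Via Thornfield: 90% × 5% = 4.5%.
Via Thornfield → Tessera: 90% × 8% × 85% = 6.12%.
Via Stratus → Tessera: 78% × 92% × 85% = 60.996%.
Via Stratus: 78% × 10% = 7.8%.
Total: 4.5% + 6.12% + 60.996% + 7.8% = 79.416%.
Rounded: 79.42%.

79.42%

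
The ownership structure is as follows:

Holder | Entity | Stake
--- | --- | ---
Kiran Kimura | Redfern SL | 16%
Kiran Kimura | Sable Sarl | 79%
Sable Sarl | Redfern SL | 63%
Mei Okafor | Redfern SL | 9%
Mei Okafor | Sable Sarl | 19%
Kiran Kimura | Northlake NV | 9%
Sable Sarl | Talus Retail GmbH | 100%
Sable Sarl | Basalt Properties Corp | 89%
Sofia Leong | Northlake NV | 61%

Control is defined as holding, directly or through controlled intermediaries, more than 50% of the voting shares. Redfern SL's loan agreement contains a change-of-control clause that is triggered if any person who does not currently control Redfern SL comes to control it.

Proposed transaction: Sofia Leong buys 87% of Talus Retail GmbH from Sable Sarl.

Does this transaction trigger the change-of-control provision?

The purchase adds only to Sofia's holdings (Sable's stake shrinks), so Sofia is the only person who could newly come to control Redfern.
Sofia holds 61% of Northlake, so Sofia controls Northlake.
Neither Sofia nor any entity Sofia controls holds any voting interest in Redfern.
So before the transaction, Sofia does not control Redfern.
After the purchase, Sofia holds 87% of Talus directly, and Sable's stake falls to 13%.
Sofia holds 87% of Talus, so Sofia controls Talus.
After the transaction, neither Sofia nor any entity Sofia controls holds a voting interest in Redfern, so Sofia still does not control it.
No new person acquires control, so the clause is not triggered.

No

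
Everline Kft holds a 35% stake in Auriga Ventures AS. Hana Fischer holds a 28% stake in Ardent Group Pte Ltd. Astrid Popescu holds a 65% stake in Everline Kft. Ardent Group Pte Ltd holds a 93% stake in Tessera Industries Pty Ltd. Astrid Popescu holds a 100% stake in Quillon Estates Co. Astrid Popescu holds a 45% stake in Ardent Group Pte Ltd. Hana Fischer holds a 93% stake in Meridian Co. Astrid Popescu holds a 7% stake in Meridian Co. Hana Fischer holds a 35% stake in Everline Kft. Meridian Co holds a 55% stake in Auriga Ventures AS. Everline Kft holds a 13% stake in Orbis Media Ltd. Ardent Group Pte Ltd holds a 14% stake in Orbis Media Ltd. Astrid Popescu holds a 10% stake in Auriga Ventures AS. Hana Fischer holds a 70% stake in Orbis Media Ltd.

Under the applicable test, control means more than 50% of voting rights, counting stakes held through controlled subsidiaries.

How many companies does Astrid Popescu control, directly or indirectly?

Astrid holds 65% of Everline, so Astrid controls Everline.
Astrid holds 100% of Quillon, so Astrid controls Quillon.
No other company's threshold is met.
Astrid controls 2 companies.

2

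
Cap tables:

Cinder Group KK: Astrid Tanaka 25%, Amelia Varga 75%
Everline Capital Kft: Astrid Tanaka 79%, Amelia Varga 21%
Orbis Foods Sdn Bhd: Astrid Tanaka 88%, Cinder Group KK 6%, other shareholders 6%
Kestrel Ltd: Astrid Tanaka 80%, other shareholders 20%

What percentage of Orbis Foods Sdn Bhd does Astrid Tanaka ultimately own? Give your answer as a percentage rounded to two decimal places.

Astrid reaches Orbis along 2 paths.
Direct stake: 88% = 88%.
Via Cinder: 25% × 6% = 1.5%.
Total: 88% + 1.5% = 89.5%.
Rounded: 89.50%.

89.50%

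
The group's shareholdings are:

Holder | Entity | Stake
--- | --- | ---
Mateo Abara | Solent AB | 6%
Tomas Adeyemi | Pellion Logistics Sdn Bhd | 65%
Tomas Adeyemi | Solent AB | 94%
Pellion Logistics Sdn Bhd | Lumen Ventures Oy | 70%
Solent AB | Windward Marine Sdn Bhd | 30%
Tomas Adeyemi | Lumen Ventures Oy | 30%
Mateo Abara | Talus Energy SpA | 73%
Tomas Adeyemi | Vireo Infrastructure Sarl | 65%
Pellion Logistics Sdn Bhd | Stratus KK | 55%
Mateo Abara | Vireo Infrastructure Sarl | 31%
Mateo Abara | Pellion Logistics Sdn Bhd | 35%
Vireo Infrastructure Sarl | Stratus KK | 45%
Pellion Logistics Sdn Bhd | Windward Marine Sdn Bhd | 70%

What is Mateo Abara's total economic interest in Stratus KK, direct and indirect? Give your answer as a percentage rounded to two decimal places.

33.20%

Mateo reaches Stratus along 2 paths.
Via Vireo: 31% × 45% = 13.95%.
Via Pellion: 35% × 55% = 19.25%.
Total: 13.95% + 19.25% = 33.2%.
Rounded: 33.20%.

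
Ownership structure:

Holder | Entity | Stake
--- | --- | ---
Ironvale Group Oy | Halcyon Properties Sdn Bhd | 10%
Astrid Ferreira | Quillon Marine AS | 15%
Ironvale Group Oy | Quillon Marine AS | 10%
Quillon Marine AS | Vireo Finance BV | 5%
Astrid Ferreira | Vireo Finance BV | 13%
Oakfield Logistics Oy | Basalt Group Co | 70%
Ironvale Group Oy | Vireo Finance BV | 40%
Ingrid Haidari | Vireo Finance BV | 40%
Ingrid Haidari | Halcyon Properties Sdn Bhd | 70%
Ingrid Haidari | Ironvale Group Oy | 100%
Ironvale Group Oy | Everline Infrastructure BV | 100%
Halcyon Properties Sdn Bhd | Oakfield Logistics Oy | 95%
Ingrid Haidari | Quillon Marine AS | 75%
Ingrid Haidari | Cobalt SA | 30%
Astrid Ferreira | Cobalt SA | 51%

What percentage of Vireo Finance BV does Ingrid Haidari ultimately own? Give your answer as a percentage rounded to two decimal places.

84.25%

Ingrid reaches Vireo along 4 paths.
Direct stake: 40% = 40%.
Via Ironvale: 100% × 40% = 40%.
Via Ironvale → Quillon: 100% × 10% × 5% = 0.5%.
Via Quillon: 75% × 5% = 3.75%.
Total: 40% + 40% + 0.5% + 3.75% = 84.25%.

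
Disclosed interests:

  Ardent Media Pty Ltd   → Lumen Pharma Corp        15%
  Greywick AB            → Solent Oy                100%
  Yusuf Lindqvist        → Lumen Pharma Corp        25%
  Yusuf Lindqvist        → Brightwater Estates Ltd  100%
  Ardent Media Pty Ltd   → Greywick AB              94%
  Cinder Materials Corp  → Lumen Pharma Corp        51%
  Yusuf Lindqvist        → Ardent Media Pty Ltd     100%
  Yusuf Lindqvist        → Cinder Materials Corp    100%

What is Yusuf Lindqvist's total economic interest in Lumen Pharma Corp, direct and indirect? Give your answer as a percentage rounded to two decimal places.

91.00%

Yusuf reaches Lumen along 3 paths.
Direct stake: 25% = 25%.
Via Cinder: 100% × 51% = 51%.
Via Ardent: 100% × 15% = 15%.
Total: 25% + 51% + 15% = 91%.
Rounded: 91.00%.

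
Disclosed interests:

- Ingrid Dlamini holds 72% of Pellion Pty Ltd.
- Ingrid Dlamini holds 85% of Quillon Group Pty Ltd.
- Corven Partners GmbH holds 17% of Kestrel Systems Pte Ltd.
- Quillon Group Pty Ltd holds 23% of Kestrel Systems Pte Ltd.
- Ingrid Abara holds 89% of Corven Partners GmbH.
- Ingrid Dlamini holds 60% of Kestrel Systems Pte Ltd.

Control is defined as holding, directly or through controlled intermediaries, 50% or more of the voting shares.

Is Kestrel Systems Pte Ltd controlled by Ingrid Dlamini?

Ingrid Dlamini holds 85% of Quillon, so Ingrid Dlamini controls Quillon.
Ingrid Dlamini and Quillon together hold 60% + 23% = 83% of Kestrel, so Ingrid Dlamini controls Kestrel.

Yes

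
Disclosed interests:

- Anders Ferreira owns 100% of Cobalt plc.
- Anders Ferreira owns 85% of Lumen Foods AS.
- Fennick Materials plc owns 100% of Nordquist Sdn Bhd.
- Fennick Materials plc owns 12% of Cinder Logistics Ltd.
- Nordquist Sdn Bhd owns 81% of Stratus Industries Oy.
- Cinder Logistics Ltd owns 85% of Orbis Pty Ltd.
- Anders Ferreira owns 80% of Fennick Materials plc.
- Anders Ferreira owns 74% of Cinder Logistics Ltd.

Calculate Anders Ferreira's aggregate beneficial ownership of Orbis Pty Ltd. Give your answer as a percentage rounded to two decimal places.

71.06%

Anders reaches Orbis along 2 paths.
Via Fennick → Cinder: 80% × 12% × 85% = 8.16%.
Via Cinder: 74% × 85% = 62.9%.
Total: 8.16% + 62.9% = 71.06%.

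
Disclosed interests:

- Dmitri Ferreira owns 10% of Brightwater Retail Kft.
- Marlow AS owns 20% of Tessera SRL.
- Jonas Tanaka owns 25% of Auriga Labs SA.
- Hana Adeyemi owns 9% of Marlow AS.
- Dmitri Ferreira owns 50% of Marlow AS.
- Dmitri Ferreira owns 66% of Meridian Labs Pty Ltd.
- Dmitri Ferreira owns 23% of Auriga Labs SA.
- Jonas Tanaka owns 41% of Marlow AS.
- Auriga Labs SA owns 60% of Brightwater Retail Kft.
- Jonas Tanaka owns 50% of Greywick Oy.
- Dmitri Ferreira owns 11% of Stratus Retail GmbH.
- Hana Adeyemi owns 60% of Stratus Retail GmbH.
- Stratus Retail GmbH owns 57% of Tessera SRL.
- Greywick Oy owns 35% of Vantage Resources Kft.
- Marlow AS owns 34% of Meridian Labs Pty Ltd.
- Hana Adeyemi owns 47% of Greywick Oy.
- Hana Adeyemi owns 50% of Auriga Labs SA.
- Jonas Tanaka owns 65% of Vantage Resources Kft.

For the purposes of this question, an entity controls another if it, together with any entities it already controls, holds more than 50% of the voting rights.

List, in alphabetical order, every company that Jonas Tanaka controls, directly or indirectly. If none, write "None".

Jonas holds 65% of Vantage, so Jonas controls Vantage.
No other company's threshold is met.

Vantage Resources Kft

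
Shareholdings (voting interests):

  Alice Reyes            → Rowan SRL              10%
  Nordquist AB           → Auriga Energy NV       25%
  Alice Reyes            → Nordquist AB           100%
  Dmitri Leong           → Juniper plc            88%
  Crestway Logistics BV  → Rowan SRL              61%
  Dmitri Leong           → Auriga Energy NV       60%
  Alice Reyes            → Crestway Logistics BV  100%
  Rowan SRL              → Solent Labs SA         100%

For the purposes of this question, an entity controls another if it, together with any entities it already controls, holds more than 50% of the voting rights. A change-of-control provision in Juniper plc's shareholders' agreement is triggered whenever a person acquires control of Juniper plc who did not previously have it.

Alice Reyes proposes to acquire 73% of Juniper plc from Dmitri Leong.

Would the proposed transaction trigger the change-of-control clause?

The purchase adds only to Alice's holdings (Dmitri's stake shrinks), so Alice is the only person who could newly come to control Juniper.
Alice holds 100% of Crestway, so Alice controls Crestway.
Crestway and Alice together hold 61% + 10% = 71% of Rowan, so Alice controls Rowan.
Alice holds 100% of Nordquist, so Alice controls Nordquist.
Rowan holds 100% of Solent, so Alice controls Solent.
Neither Alice nor any entity Alice controls holds any voting interest in Juniper.
So before the transaction, Alice does not control Juniper.
After the purchase, Alice holds 73% of Juniper directly, and Dmitri's stake falls to 15%.
Alice holds 73% of Juniper, so Alice controls Juniper.
Alice did not control Juniper before and does after, so the clause is triggered.

Yes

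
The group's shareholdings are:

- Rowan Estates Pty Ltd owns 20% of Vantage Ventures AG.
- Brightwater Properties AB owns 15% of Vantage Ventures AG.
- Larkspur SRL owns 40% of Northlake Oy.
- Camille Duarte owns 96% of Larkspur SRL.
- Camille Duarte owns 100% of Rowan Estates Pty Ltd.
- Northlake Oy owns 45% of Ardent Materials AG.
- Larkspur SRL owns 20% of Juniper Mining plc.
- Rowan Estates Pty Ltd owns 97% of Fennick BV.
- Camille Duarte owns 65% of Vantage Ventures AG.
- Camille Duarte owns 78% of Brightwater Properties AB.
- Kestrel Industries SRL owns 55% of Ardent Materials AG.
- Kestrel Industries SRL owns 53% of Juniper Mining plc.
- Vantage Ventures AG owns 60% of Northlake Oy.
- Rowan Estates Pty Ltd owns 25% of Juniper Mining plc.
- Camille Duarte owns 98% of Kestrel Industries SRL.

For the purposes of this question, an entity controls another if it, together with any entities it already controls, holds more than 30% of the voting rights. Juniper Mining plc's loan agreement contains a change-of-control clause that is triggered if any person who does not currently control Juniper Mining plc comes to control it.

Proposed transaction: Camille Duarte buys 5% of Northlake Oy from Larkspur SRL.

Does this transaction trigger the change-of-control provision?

The purchase adds only to Camille's holdings (Larkspur's stake shrinks), so Camille is the only person who could newly come to control Juniper.
Camille holds 96% of Larkspur, so Camille controls Larkspur.
Camille holds 98% of Kestrel, so Camille controls Kestrel.
Camille holds 100% of Rowan, so Camille controls Rowan.
Kestrel and Rowan and Larkspur together hold 53% + 25% + 20% = 98% of Juniper, so Camille controls Juniper.
So Camille already controls Juniper before the transaction.
After the purchase, Camille holds 5% of Northlake directly, and Larkspur's stake falls to 35%.
Camille controlled Juniper already, so this is not a new person acquiring control; every other person's position is unchanged or reduced.
No new person acquires control, so the clause is not triggered.

No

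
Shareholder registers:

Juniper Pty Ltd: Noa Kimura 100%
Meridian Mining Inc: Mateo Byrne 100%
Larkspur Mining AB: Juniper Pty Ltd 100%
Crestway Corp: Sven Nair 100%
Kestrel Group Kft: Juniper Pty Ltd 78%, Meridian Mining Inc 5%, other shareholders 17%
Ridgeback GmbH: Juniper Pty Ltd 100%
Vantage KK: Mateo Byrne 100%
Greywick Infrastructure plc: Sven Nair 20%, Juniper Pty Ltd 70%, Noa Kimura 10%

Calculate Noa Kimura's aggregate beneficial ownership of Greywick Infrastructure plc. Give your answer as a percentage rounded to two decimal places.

Noa reaches Greywick along 2 paths.
Via Juniper: 100% × 70% = 70%.
Direct stake: 10% = 10%.
Total: 70% + 10% = 80%.
Rounded: 80.00%.

80.00%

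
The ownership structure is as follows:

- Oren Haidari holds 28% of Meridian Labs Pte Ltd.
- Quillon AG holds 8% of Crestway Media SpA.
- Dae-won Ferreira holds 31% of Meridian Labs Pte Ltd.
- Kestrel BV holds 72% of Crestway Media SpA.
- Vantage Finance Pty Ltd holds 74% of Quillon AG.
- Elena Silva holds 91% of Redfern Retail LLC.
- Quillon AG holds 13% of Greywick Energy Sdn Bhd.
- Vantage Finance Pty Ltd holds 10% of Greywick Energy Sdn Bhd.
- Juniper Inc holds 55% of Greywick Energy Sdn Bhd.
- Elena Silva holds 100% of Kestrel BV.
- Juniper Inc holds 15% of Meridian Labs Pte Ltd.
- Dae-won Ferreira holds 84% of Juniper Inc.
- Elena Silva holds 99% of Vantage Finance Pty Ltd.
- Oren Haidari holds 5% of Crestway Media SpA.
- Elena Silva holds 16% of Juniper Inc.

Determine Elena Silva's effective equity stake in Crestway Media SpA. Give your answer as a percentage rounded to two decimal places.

77.86%

Elena reaches Crestway along 2 paths.
Via Kestrel: 100% × 72% = 72%.
Via Vantage → Quillon: 99% × 74% × 8% = 5.8608%.
Total: 72% + 5.8608% = 77.8608%.
Rounded: 77.86%.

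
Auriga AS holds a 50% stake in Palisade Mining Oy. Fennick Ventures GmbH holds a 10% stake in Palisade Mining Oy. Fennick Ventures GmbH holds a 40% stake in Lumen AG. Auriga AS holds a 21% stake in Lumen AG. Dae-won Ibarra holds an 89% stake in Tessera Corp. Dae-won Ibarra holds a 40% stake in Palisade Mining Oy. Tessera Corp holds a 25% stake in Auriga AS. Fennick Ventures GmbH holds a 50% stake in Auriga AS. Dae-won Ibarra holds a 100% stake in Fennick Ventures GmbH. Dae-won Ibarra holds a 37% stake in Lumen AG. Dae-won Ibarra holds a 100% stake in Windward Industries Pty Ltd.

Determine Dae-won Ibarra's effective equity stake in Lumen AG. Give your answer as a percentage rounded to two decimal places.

Dae-won reaches Lumen along 4 paths.
Direct stake: 37% = 37%.
Via Fennick: 100% × 40% = 40%.
Via Fennick → Auriga: 100% × 50% × 21% = 10.5%.
Via Tessera → Auriga: 89% × 25% × 21% = 4.6725%.
Total: 37% + 40% + 10.5% + 4.6725% = 92.1725%.
Rounded: 92.17%.

92.17%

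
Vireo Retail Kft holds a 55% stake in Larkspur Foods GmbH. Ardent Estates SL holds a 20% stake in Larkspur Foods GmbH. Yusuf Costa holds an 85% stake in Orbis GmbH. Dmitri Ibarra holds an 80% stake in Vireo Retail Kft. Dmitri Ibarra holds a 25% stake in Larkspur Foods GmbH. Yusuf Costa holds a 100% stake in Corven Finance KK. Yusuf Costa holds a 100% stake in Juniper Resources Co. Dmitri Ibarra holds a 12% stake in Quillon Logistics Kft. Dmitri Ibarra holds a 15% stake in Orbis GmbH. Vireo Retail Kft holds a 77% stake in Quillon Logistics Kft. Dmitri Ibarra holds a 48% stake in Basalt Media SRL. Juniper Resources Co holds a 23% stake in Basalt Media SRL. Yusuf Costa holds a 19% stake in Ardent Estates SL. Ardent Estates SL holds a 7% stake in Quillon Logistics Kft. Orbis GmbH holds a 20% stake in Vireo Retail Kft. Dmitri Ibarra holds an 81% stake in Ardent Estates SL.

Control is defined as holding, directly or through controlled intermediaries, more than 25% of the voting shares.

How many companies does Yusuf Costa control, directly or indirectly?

Yusuf holds 85% of Orbis, so Yusuf controls Orbis.
Yusuf holds 100% of Juniper, so Yusuf controls Juniper.
Yusuf holds 100% of Corven, so Yusuf controls Corven.
No other company's threshold is met.
Yusuf controls 3 companies.

3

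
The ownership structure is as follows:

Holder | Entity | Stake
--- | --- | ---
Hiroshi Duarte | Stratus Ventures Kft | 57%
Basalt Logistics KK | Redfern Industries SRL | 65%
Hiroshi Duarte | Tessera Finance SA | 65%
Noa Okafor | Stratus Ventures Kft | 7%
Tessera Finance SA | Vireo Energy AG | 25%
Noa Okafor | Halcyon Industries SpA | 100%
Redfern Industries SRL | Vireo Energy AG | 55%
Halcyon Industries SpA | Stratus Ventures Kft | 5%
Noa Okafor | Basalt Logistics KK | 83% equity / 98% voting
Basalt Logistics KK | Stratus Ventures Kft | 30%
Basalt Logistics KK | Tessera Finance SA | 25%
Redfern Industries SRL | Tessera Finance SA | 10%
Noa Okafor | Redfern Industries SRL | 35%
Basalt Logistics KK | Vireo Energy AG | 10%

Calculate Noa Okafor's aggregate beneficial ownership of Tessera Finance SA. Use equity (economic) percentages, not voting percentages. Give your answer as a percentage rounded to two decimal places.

29.65%

Noa reaches Tessera along 3 paths.
Via Basalt: 83% × 25% = 20.75%.
Via Redfern: 35% × 10% = 3.5%.
Via Basalt → Redfern: 83% × 65% × 10% = 5.395%.
Total: 20.75% + 3.5% + 5.395% = 29.645%.
Rounded: 29.65%.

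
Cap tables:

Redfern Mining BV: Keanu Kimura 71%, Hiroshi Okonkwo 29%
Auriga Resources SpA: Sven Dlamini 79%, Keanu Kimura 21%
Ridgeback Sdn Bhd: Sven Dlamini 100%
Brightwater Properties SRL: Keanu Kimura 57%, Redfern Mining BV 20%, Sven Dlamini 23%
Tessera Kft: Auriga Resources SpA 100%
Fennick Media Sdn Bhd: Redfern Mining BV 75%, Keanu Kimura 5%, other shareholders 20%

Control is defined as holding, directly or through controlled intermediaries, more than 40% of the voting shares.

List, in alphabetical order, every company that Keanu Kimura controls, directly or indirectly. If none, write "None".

Keanu holds 71% of Redfern, so Keanu controls Redfern.
Keanu and Redfern together hold 57% + 20% = 77% of Brightwater, so Keanu controls Brightwater.
Redfern and Keanu together hold 75% + 5% = 80% of Fennick, so Keanu controls Fennick.
No other company's threshold is met.

Brightwater Properties SRL, Fennick Media Sdn Bhd, Redfern Mining BV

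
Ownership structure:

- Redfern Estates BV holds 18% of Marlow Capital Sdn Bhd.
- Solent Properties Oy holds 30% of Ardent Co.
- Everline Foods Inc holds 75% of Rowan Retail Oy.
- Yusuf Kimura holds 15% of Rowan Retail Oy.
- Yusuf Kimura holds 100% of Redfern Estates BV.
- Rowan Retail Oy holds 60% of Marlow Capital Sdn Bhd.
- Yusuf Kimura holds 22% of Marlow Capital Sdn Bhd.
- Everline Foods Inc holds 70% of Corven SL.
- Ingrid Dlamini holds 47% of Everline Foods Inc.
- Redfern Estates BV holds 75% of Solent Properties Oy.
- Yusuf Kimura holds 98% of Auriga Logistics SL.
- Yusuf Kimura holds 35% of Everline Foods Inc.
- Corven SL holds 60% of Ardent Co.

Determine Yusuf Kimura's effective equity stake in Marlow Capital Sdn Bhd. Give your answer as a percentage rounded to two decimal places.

64.75%

Yusuf reaches Marlow along 4 paths.
Via Redfern: 100% × 18% = 18%.
Direct stake: 22% = 22%.
Via Everline → Rowan: 35% × 75% × 60% = 15.75%.
Via Rowan: 15% × 60% = 9%.
Total: 18% + 22% + 15.75% + 9% = 64.75%.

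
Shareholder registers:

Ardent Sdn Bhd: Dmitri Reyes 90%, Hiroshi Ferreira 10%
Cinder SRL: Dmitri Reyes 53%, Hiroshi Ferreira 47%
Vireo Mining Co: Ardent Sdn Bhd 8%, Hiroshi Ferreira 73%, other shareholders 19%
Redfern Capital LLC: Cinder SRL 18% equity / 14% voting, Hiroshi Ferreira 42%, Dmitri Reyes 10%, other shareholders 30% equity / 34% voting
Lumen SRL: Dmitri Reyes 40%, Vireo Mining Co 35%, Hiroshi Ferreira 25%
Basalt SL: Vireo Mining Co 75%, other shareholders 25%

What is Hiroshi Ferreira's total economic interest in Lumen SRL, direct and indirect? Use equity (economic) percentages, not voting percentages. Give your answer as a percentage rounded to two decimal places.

50.83%

Hiroshi reaches Lumen along 3 paths.
Via Ardent → Vireo: 10% × 8% × 35% = 0.28%.
Via Vireo: 73% × 35% = 25.55%.
Direct stake: 25% = 25%.
Total: 0.28% + 25.55% + 25% = 50.83%.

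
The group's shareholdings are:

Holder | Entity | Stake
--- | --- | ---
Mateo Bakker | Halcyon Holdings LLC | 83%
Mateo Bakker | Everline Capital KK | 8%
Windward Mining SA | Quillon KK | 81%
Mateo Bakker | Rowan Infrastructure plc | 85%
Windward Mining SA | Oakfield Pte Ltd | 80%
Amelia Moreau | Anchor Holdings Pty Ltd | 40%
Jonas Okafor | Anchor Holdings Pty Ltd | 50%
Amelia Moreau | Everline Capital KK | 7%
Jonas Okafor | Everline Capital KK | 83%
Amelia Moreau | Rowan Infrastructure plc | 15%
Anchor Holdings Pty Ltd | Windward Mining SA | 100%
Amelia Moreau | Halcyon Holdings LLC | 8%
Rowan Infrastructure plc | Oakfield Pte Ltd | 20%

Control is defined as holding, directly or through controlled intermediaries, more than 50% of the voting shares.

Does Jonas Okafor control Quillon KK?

Jonas holds 83% of Everline, so Jonas controls Everline.
Neither Jonas nor any entity Jonas controls holds any voting interest in Quillon.
So Jonas does not control Quillon.

No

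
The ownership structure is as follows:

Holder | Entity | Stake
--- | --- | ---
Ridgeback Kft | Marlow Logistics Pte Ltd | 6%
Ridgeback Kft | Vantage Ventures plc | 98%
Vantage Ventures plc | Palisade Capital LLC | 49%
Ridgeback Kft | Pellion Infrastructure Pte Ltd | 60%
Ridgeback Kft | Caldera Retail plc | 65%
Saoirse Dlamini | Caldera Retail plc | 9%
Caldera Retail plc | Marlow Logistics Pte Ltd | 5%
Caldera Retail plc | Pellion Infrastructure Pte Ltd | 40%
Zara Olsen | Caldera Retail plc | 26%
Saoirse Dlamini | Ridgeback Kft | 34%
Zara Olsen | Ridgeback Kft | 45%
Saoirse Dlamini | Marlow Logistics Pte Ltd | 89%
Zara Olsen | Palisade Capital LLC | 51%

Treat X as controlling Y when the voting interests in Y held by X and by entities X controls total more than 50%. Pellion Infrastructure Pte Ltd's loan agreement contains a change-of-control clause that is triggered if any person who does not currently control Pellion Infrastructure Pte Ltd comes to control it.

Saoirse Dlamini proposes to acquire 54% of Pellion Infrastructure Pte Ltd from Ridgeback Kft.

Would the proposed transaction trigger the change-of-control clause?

The purchase adds only to Saoirse's holdings (Ridgeback's stake shrinks), so Saoirse is the only person who could newly come to control Pellion.
Saoirse holds 89% of Marlow, so Saoirse controls Marlow.
Neither Saoirse nor any entity Saoirse controls holds any voting interest in Pellion.
So before the transaction, Saoirse does not control Pellion.
After the purchase, Saoirse holds 54% of Pellion directly, and Ridgeback's stake falls to 6%.
Saoirse holds 54% of Pellion, so Saoirse controls Pellion.
Saoirse did not control Pellion before and does after, so the clause is triggered.

Yes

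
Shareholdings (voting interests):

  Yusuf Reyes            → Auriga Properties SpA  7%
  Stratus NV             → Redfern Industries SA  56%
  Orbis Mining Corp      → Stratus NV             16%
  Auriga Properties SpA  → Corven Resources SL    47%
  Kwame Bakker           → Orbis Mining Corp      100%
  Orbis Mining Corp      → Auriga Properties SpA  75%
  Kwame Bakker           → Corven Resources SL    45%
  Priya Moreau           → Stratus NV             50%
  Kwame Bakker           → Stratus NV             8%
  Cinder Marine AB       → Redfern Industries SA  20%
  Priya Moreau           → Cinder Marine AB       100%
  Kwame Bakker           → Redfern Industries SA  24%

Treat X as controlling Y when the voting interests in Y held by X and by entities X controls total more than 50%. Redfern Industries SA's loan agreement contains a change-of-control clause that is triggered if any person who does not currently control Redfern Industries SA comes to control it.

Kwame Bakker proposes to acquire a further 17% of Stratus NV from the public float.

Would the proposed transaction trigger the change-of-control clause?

No

The purchase changes only Kwame's holdings, so Kwame is the only person who could newly come to control Redfern.
Kwame holds 100% of Orbis, so Kwame controls Orbis.
Orbis holds 75% of Auriga, so Kwame controls Auriga.
Auriga and Kwame together hold 47% + 45% = 92% of Corven, so Kwame controls Corven.
In Redfern, Kwame's side holds only 24%, not > 50%.
So before the transaction, Kwame does not control Redfern.
After the purchase, Kwame's direct stake in Stratus rises to 8% + 17% = 25%.
Kwame's side now holds 25% + 16% = 41% of Stratus, not > 50%, so Kwame still does not control Stratus.
After the transaction, Kwame's side holds 24% of Redfern, not > 50%, so Kwame still does not control Redfern.
No new person acquires control, so the clause is not triggered.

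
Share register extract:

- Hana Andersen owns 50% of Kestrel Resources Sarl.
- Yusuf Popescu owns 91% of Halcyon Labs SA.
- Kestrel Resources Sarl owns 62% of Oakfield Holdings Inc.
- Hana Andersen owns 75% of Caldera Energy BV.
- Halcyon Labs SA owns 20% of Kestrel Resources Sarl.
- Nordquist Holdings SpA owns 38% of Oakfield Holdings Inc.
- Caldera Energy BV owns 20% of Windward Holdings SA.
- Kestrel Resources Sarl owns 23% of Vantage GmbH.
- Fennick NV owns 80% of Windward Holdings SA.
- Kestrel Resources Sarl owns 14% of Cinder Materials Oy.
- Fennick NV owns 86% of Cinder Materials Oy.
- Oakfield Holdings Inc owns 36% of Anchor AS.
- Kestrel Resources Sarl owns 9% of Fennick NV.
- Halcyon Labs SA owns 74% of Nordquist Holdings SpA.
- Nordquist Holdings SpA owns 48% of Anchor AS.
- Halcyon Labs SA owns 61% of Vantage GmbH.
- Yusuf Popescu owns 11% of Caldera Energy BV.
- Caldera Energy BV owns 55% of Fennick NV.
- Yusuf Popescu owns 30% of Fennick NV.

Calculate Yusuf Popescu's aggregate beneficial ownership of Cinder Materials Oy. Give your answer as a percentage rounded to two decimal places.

Yusuf reaches Cinder along 4 paths.
Via Halcyon → Kestrel → Fennick: 91% × 20% × 9% × 86% = 1.40868%.
Via Fennick: 30% × 86% = 25.8%.
Via Caldera → Fennick: 11% × 55% × 86% = 5.203%.
Via Halcyon → Kestrel: 91% × 20% × 14% = 2.548%.
Total: 1.40868% + 25.8% + 5.203% + 2.548% = 34.95968%.
Rounded: 34.96%.

34.96%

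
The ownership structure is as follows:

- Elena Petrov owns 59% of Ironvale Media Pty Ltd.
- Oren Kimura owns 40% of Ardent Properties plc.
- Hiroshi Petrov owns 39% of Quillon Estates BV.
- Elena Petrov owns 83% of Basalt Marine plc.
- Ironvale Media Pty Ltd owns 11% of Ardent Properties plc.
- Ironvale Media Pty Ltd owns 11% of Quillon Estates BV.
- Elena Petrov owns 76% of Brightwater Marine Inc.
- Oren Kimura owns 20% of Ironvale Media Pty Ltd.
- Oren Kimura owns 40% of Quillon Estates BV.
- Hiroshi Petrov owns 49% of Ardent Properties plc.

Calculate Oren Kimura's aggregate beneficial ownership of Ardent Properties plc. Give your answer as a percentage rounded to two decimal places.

Oren reaches Ardent along 2 paths.
Direct stake: 40% = 40%.
Via Ironvale: 20% × 11% = 2.2%.
Total: 40% + 2.2% = 42.2%.
Rounded: 42.20%.

42.20%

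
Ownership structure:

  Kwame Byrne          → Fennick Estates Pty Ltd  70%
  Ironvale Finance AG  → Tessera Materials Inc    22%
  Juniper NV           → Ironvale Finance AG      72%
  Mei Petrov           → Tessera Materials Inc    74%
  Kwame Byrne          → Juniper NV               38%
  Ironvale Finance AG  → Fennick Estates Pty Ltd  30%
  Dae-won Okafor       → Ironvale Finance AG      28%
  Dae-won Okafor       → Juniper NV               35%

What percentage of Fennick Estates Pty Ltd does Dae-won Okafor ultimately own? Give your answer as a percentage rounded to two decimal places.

15.96%

Dae-won reaches Fennick along 2 paths.
Via Juniper → Ironvale: 35% × 72% × 30% = 7.56%.
Via Ironvale: 28% × 30% = 8.4%.
Total: 7.56% + 8.4% = 15.96%.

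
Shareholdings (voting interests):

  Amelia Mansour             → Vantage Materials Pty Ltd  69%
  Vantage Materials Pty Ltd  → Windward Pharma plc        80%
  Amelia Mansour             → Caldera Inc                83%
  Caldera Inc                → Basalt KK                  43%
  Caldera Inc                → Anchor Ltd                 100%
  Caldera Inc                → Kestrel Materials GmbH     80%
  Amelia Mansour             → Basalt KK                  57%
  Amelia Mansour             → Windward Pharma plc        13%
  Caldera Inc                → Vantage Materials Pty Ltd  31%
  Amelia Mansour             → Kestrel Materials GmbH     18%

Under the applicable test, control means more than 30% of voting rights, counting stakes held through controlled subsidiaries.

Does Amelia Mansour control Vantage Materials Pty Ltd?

Amelia holds 83% of Caldera, so Amelia controls Caldera.
Caldera and Amelia together hold 31% + 69% = 100% of Vantage, so Amelia controls Vantage.

Yes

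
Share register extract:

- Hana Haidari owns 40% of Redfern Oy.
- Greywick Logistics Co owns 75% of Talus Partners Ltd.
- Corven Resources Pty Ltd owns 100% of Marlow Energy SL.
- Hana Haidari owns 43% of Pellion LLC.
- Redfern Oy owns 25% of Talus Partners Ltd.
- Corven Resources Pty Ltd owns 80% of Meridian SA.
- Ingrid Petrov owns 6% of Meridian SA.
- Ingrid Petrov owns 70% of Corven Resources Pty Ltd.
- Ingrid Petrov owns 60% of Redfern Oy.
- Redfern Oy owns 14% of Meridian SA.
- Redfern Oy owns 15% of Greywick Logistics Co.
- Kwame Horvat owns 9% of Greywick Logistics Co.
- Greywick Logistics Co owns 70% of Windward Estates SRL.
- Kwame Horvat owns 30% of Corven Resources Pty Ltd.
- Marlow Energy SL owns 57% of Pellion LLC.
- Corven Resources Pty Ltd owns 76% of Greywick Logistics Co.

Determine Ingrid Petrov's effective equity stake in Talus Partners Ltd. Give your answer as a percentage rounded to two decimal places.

Ingrid reaches Talus along 3 paths.
Via Corven → Greywick: 70% × 76% × 75% = 39.9%.
Via Redfern → Greywick: 60% × 15% × 75% = 6.75%.
Via Redfern: 60% × 25% = 15%.
Total: 39.9% + 6.75% + 15% = 61.65%.

61.65%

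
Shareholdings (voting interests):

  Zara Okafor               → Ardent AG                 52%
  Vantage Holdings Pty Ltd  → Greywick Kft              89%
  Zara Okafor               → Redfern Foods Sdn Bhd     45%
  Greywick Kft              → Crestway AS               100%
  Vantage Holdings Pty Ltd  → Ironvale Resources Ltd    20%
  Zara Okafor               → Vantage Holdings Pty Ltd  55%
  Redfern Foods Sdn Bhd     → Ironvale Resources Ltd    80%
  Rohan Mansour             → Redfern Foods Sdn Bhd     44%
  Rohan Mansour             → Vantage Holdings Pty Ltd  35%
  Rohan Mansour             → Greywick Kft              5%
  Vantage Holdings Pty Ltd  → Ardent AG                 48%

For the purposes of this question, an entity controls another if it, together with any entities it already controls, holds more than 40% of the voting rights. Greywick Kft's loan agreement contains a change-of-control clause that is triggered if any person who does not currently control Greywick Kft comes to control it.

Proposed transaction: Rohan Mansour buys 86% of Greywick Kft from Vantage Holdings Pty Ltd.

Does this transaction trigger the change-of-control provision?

The purchase adds only to Rohan's holdings (Vantage's stake shrinks), so Rohan is the only person who could newly come to control Greywick.
Rohan holds 44% of Redfern, so Rohan controls Redfern.
Redfern holds 80% of Ironvale, so Rohan controls Ironvale.
In Greywick, Rohan's side holds only 5%, not > 40%.
So before the transaction, Rohan does not control Greywick.
After the purchase, Rohan's direct stake in Greywick rises to 5% + 86% = 91%, and Vantage's stake falls to 3%.
Rohan holds 91% of Greywick, so Rohan controls Greywick.
Rohan did not control Greywick before and does after, so the clause is triggered.

Yes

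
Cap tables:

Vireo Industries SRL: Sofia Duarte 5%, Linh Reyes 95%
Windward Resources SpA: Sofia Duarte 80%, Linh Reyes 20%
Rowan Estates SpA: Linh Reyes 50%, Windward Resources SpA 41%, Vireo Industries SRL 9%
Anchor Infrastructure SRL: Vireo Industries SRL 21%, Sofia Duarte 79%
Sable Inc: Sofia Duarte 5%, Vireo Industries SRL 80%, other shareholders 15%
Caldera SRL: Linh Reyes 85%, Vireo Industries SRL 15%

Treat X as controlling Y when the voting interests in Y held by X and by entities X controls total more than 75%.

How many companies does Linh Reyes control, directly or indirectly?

3

Linh holds 95% of Vireo, so Linh controls Vireo.
Vireo holds 80% of Sable, so Linh controls Sable.
Linh and Vireo together hold 85% + 15% = 100% of Caldera, so Linh controls Caldera.
No other company's threshold is met.
Linh controls 3 companies.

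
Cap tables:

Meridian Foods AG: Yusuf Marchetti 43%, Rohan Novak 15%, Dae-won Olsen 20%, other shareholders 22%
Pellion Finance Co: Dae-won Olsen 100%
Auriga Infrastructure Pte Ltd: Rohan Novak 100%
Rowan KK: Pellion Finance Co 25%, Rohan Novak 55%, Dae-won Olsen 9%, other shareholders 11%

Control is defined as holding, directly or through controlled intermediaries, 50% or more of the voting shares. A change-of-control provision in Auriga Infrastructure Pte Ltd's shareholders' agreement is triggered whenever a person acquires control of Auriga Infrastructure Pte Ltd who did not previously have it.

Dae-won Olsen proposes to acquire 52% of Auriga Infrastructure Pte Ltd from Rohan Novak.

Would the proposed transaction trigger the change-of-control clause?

Yes

The purchase adds only to Dae-won's holdings (Rohan's stake shrinks), so Dae-won is the only person who could newly come to control Auriga.
Dae-won holds 100% of Pellion, so Dae-won controls Pellion.
Neither Dae-won nor any entity Dae-won controls holds any voting interest in Auriga.
So before the transaction, Dae-won does not control Auriga.
After the purchase, Dae-won holds 52% of Auriga directly, and Rohan's stake falls to 48%.
Dae-won holds 52% of Auriga, so Dae-won controls Auriga.
Dae-won did not control Auriga before and does after, so the clause is triggered.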